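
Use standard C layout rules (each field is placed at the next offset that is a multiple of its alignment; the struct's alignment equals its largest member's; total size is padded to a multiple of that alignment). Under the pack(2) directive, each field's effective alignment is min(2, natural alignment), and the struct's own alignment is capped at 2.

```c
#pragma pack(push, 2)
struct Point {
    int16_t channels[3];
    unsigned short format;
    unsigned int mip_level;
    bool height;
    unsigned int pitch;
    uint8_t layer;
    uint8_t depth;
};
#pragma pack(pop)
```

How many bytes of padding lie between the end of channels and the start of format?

0

channels at 0 (size 6, align 2) → ends 6
format at 6 (size 2, align 2) → ends 8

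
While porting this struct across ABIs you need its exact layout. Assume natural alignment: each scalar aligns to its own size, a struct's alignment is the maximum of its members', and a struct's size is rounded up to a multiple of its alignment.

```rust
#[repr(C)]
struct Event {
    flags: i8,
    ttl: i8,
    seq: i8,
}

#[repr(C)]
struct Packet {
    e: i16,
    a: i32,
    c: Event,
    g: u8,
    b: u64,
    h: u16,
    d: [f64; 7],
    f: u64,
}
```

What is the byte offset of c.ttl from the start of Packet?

Event: 0..1  flags  (1B, 1-aligned); 1..2  ttl  (1B, 1-aligned); 2..3  seq  (1B, 1-aligned); sizeof = 3, alignof = 1
0..2  e  (2B, 2-aligned)
2..4  -- padding (2B)
4..8  a  (4B, 4-aligned)
8..11  c  (3B, 1-aligned)
within Event: ttl at 1
8 + 1 = 9

9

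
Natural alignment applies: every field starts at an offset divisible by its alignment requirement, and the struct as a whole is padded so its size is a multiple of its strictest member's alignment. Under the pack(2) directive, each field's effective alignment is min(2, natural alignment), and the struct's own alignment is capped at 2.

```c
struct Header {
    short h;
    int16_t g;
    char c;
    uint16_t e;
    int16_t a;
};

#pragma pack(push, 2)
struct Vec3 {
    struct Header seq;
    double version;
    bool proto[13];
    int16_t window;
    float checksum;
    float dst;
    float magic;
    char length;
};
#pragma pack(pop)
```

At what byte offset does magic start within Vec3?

42

Header: @0: h [2B, align 2] → 2; @2: g [2B, align 2] → 4; @4: c [1B, align 1] → 5; +1 pad (align 2); @6: e [2B, align 2] → 8; @8: a [2B, align 2] → 10; size 10, align 2
@0: seq [10B, align 2] → 10
@10: version [8B, align 2] → 18
@18: proto [13B, align 1] → 31
+1 pad (align 2)
@32: window [2B, align 2] → 34
@34: checksum [4B, align 2] → 38
@38: dst [4B, align 2] → 42
@42: magic [4B, align 2] → 46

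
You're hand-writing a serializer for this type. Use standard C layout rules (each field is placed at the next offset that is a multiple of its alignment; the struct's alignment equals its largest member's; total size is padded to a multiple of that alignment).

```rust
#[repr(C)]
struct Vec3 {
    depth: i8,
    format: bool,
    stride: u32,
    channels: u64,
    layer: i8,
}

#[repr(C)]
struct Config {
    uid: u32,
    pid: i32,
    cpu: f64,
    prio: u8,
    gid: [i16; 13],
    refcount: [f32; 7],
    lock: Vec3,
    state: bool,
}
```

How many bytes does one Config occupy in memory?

Vec3: 0..1  depth  (1B, 1-aligned); 1..2  format  (1B, 1-aligned); 2..4  -- padding (2B); 4..8  stride  (4B, 4-aligned); 8..16  channels  (8B, 8-aligned); 16..17  layer  (1B, 1-aligned); 17..24  -- tail padding (7B); sizeof = 24, alignof = 8
0..4  uid  (4B, 4-aligned)
4..8  pid  (4B, 4-aligned)
8..16  cpu  (8B, 8-aligned)
16..17  prio  (1B, 1-aligned)
17..18  -- padding (1B)
18..44  gid  (26B, 2-aligned)
44..72  refcount  (28B, 4-aligned)
72..96  lock  (24B, 8-aligned)
96..97  state  (1B, 1-aligned)
97..104  -- tail padding (7B)
sizeof = 104, alignof = 8

104 bytes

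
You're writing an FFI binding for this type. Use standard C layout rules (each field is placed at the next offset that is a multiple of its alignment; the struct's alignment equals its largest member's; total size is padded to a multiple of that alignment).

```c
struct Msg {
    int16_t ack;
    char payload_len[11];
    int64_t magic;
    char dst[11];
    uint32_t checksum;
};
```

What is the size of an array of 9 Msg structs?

360

ack at 0 (size 2, align 2) → ends 2
payload_len at 2 (size 11, align 1) → ends 13
pad 3 to align 8 for magic
magic at 16 (size 8, align 8) → ends 24
dst at 24 (size 11, align 1) → ends 35
pad 1 to align 4 for checksum
checksum at 36 (size 4, align 4) → ends 40
total 40 bytes, alignment 8
array of 9: 9 × 40 = 360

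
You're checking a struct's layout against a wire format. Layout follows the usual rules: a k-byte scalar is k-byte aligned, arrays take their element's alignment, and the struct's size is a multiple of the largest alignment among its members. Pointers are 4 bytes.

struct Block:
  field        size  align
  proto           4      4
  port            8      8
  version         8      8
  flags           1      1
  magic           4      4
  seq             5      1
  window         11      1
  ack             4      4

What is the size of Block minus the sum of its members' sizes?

proto at 0 (size 4, align 4) → ends 4
pad 4 to align 8 for port
port at 8 (size 8, align 8) → ends 16
version at 16 (size 8, align 8) → ends 24
flags at 24 (size 1, align 1) → ends 25
pad 3 to align 4 for magic
magic at 28 (size 4, align 4) → ends 32
seq at 32 (size 5, align 1) → ends 37
window at 37 (size 11, align 1) → ends 48
ack at 48 (size 4, align 4) → ends 52
tail pad 4 to reach multiple of 8
total 56 bytes, alignment 8
data bytes 45, size 56 → padding 11

11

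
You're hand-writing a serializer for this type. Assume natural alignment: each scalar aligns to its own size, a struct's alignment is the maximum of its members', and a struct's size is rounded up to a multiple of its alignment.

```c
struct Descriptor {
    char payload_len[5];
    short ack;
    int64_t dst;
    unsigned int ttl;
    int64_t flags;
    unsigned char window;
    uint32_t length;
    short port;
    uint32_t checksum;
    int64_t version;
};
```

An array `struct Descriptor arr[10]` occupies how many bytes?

560

@0: payload_len [5B, align 1] → 5
+1 pad (align 2)
@6: ack [2B, align 2] → 8
@8: dst [8B, align 8] → 16
@16: ttl [4B, align 4] → 20
+4 pad (align 8)
@24: flags [8B, align 8] → 32
@32: window [1B, align 1] → 33
+3 pad (align 4)
@36: length [4B, align 4] → 40
@40: port [2B, align 2] → 42
+2 pad (align 4)
@44: checksum [4B, align 4] → 48
@48: version [8B, align 8] → 56
size 56, align 8
array of 10: 10 × 56 = 560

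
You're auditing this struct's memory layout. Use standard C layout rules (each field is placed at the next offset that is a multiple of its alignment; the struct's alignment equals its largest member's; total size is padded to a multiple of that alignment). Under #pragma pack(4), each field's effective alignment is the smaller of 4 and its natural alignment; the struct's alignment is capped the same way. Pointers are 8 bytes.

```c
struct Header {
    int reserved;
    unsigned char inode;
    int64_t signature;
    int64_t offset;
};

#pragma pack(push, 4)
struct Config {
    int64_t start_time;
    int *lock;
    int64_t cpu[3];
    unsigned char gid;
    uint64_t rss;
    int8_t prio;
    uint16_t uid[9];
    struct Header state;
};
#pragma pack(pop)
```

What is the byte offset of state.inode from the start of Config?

Header: reserved at 0 (size 4, align 4) → ends 4; inode at 4 (size 1, align 1) → ends 5; pad 3 to align 8 for signature; signature at 8 (size 8, align 8) → ends 16; offset at 16 (size 8, align 8) → ends 24; total 24 bytes, alignment 8
start_time at 0 (size 8, align 4) → ends 8
lock at 8 (size 8, align 4) → ends 16
cpu at 16 (size 24, align 4) → ends 40
gid at 40 (size 1, align 1) → ends 41
pad 3 to align 4 for rss
rss at 44 (size 8, align 4) → ends 52
prio at 52 (size 1, align 1) → ends 53
pad 1 to align 2 for uid
uid at 54 (size 18, align 2) → ends 72
state at 72 (size 24, align 4) → ends 96
within Header: inode at 4
72 + 4 = 76

76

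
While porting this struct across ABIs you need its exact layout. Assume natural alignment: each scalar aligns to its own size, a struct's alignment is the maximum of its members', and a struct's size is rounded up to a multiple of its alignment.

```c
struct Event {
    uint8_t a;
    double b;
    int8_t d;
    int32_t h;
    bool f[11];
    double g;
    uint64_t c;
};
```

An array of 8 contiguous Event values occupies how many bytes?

a at 0 (size 1, align 1) → ends 1
pad 7 to align 8 for b
b at 8 (size 8, align 8) → ends 16
d at 16 (size 1, align 1) → ends 17
pad 3 to align 4 for h
h at 20 (size 4, align 4) → ends 24
f at 24 (size 11, align 1) → ends 35
pad 5 to align 8 for g
g at 40 (size 8, align 8) → ends 48
c at 48 (size 8, align 8) → ends 56
total 56 bytes, alignment 8
array of 8: 8 × 56 = 448

448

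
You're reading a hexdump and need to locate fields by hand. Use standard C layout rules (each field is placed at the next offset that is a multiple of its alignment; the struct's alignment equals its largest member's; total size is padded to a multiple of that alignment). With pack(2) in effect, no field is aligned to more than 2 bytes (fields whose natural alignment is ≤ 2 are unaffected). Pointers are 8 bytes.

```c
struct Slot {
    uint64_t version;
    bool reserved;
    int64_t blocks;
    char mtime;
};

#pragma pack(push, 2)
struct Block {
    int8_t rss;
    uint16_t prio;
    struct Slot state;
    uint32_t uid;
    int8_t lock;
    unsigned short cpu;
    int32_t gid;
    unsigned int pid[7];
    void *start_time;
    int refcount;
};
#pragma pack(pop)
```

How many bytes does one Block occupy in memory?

Slot: @0: version [8B, align 8] → 8; @8: reserved [1B, align 1] → 9; +7 pad (align 8); @16: blocks [8B, align 8] → 24; @24: mtime [1B, align 1] → 25; +7 tail pad (align 8); size 32, align 8
@0: rss [1B, align 1] → 1
+1 pad (align 2)
@2: prio [2B, align 2] → 4
@4: state [32B, align 2] → 36
@36: uid [4B, align 2] → 40
@40: lock [1B, align 1] → 41
+1 pad (align 2)
@42: cpu [2B, align 2] → 44
@44: gid [4B, align 2] → 48
@48: pid [28B, align 2] → 76
@76: start_time [8B, align 2] → 84
@84: refcount [4B, align 2] → 88
size 88, align 2

88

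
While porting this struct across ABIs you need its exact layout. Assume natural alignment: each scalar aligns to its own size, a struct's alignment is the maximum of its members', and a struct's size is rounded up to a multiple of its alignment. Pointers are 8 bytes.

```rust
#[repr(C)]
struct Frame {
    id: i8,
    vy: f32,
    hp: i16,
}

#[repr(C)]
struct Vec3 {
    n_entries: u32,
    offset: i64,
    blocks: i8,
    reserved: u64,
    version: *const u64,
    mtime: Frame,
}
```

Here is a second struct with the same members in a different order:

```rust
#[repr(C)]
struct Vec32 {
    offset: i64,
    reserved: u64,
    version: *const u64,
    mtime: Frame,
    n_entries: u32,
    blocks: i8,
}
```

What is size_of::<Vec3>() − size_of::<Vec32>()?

Frame: 0..1  id  (1B, 1-aligned); 1..4  -- padding (3B); 4..8  vy  (4B, 4-aligned); 8..10  hp  (2B, 2-aligned); 10..12  -- tail padding (2B); sizeof = 12, alignof = 4
0..4  n_entries  (4B, 4-aligned)
4..8  -- padding (4B)
8..16  offset  (8B, 8-aligned)
16..17  blocks  (1B, 1-aligned)
17..24  -- padding (7B)
24..32  reserved  (8B, 8-aligned)
32..40  version  (8B, 8-aligned)
40..52  mtime  (12B, 4-aligned)
52..56  -- tail padding (4B)
sizeof = 56, alignof = 8
— Vec32 —
0..8  offset  (8B, 8-aligned)
8..16  reserved  (8B, 8-aligned)
16..24  version  (8B, 8-aligned)
24..36  mtime  (12B, 4-aligned)
36..40  n_entries  (4B, 4-aligned)
40..41  blocks  (1B, 1-aligned)
41..48  -- tail padding (7B)
sizeof = 48, alignof = 8
56 − 48 = 8

8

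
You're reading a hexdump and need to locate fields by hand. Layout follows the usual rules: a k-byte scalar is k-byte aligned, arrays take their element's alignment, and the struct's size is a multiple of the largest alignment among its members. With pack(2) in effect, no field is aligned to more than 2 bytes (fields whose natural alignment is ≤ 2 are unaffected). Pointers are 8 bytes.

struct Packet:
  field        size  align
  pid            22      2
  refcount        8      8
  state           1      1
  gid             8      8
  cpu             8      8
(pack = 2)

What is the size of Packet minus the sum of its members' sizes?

1

@0: pid [22B, align 2] → 22
@22: refcount [8B, align 2] → 30
@30: state [1B, align 1] → 31
+1 pad (align 2)
@32: gid [8B, align 2] → 40
@40: cpu [8B, align 2] → 48
size 48, align 2
data bytes 47, size 48 → padding 1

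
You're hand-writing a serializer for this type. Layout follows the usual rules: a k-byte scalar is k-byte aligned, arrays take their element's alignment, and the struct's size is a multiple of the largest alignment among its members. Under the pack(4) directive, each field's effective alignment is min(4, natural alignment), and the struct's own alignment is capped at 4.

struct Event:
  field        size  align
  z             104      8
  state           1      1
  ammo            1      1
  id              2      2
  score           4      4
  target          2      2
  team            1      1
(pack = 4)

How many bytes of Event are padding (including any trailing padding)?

@0: z [104B, align 4] → 104
@104: state [1B, align 1] → 105
@105: ammo [1B, align 1] → 106
@106: id [2B, align 2] → 108
@108: score [4B, align 4] → 112
@112: target [2B, align 2] → 114
@114: team [1B, align 1] → 115
+1 tail pad (align 4)
size 116, align 4
data bytes 115, size 116 → padding 1

1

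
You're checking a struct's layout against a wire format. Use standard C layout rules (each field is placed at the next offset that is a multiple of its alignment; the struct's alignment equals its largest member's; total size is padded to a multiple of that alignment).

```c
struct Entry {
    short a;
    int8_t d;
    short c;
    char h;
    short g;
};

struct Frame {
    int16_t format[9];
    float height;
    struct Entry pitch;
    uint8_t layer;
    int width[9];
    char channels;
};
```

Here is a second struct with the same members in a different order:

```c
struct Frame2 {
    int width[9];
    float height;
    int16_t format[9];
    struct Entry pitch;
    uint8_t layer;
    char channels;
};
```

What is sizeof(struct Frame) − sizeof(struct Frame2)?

Entry: @0: a [2B, align 2] → 2; @2: d [1B, align 1] → 3; +1 pad (align 2); @4: c [2B, align 2] → 6; @6: h [1B, align 1] → 7; +1 pad (align 2); @8: g [2B, align 2] → 10; size 10, align 2
@0: format [18B, align 2] → 18
+2 pad (align 4)
@20: height [4B, align 4] → 24
@24: pitch [10B, align 2] → 34
@34: layer [1B, align 1] → 35
+1 pad (align 4)
@36: width [36B, align 4] → 72
@72: channels [1B, align 1] → 73
+3 tail pad (align 4)
size 76, align 4
— Frame2 —
@0: width [36B, align 4] → 36
@36: height [4B, align 4] → 40
@40: format [18B, align 2] → 58
@58: pitch [10B, align 2] → 68
@68: layer [1B, align 1] → 69
@69: channels [1B, align 1] → 70
+2 tail pad (align 4)
size 72, align 4
76 − 72 = 4

4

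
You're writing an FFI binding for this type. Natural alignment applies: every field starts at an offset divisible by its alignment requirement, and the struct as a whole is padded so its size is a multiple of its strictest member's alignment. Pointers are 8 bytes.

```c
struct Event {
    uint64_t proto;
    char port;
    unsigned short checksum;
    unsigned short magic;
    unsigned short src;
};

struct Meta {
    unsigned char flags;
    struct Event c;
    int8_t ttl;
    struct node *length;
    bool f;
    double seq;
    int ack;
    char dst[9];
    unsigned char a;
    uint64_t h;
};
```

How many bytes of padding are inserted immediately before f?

0

Event: 0..8  proto  (8B, 8-aligned); 8..9  port  (1B, 1-aligned); 9..10  -- padding (1B); 10..12  checksum  (2B, 2-aligned); 12..14  magic  (2B, 2-aligned); 14..16  src  (2B, 2-aligned); sizeof = 16, alignof = 8
0..1  flags  (1B, 1-aligned)
1..8  -- padding (7B)
8..24  c  (16B, 8-aligned)
24..25  ttl  (1B, 1-aligned)
25..32  -- padding (7B)
32..40  length  (8B, 8-aligned)
40..41  f  (1B, 1-aligned)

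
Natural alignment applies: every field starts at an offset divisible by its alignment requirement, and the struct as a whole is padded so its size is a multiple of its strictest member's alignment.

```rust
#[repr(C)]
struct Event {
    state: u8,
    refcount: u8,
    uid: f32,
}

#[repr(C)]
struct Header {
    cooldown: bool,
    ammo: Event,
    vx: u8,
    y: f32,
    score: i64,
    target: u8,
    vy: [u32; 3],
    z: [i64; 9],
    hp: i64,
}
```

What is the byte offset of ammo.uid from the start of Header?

8

Event: state at 0 (size 1, align 1) → ends 1; refcount at 1 (size 1, align 1) → ends 2; pad 2 to align 4 for uid; uid at 4 (size 4, align 4) → ends 8; total 8 bytes, alignment 4
cooldown at 0 (size 1, align 1) → ends 1
pad 3 to align 4 for ammo
ammo at 4 (size 8, align 4) → ends 12
within Event: uid at 4
4 + 4 = 8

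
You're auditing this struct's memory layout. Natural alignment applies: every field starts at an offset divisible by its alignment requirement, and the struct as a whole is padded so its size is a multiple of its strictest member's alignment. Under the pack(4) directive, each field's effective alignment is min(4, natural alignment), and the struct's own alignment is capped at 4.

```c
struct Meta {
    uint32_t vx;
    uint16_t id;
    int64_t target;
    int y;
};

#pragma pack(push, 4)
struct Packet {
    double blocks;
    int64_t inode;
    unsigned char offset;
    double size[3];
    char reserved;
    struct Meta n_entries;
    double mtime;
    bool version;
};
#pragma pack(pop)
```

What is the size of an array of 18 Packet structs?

Meta: @0: vx [4B, align 4] → 4; @4: id [2B, align 2] → 6; +2 pad (align 8); @8: target [8B, align 8] → 16; @16: y [4B, align 4] → 20; +4 tail pad (align 8); size 24, align 8
@0: blocks [8B, align 4] → 8
@8: inode [8B, align 4] → 16
@16: offset [1B, align 1] → 17
+3 pad (align 4)
@20: size [24B, align 4] → 44
@44: reserved [1B, align 1] → 45
+3 pad (align 4)
@48: n_entries [24B, align 4] → 72
@72: mtime [8B, align 4] → 80
@80: version [1B, align 1] → 81
+3 tail pad (align 4)
size 84, align 4
array of 18: 18 × 84 = 1512

1512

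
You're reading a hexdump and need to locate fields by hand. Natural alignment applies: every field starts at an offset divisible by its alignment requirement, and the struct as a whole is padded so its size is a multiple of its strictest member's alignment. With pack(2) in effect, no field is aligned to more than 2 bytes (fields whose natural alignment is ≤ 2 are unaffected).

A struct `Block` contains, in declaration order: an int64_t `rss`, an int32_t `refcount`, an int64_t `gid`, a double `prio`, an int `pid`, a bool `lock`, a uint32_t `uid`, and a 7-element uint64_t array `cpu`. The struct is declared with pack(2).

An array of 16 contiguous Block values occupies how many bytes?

1504

@0: rss [8B, align 2] → 8
@8: refcount [4B, align 2] → 12
@12: gid [8B, align 2] → 20
@20: prio [8B, align 2] → 28
@28: pid [4B, align 2] → 32
@32: lock [1B, align 1] → 33
+1 pad (align 2)
@34: uid [4B, align 2] → 38
@38: cpu [56B, align 2] → 94
size 94, align 2
array of 16: 16 × 94 = 1504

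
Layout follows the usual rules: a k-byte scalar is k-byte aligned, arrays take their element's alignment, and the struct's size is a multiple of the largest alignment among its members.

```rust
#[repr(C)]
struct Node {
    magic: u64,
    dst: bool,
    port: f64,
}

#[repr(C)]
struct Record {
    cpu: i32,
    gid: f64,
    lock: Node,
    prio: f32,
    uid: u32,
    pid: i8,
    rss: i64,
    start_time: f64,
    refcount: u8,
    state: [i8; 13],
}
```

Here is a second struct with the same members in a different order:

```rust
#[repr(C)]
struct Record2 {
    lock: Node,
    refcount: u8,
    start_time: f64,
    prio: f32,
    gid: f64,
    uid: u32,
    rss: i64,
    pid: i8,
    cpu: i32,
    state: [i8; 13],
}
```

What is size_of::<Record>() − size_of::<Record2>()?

-8

Node: magic at 0 (size 8, align 8) → ends 8; dst at 8 (size 1, align 1) → ends 9; pad 7 to align 8 for port; port at 16 (size 8, align 8) → ends 24; total 24 bytes, alignment 8
cpu at 0 (size 4, align 4) → ends 4
pad 4 to align 8 for gid
gid at 8 (size 8, align 8) → ends 16
lock at 16 (size 24, align 8) → ends 40
prio at 40 (size 4, align 4) → ends 44
uid at 44 (size 4, align 4) → ends 48
pid at 48 (size 1, align 1) → ends 49
pad 7 to align 8 for rss
rss at 56 (size 8, align 8) → ends 64
start_time at 64 (size 8, align 8) → ends 72
refcount at 72 (size 1, align 1) → ends 73
state at 73 (size 13, align 1) → ends 86
tail pad 2 to reach multiple of 8
total 88 bytes, alignment 8
— Record2 —
lock at 0 (size 24, align 8) → ends 24
refcount at 24 (size 1, align 1) → ends 25
pad 7 to align 8 for start_time
start_time at 32 (size 8, align 8) → ends 40
prio at 40 (size 4, align 4) → ends 44
pad 4 to align 8 for gid
gid at 48 (size 8, align 8) → ends 56
uid at 56 (size 4, align 4) → ends 60
pad 4 to align 8 for rss
rss at 64 (size 8, align 8) → ends 72
pid at 72 (size 1, align 1) → ends 73
pad 3 to align 4 for cpu
cpu at 76 (size 4, align 4) → ends 80
state at 80 (size 13, align 1) → ends 93
tail pad 3 to reach multiple of 8
total 96 bytes, alignment 8
88 − 96 = -8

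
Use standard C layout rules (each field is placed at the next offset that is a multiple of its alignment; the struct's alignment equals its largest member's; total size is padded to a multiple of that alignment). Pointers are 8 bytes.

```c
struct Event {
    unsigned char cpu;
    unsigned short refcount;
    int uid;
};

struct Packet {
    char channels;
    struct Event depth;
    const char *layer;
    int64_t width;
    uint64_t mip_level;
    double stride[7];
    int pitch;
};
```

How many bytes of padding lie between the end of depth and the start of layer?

4

Event: @0: cpu [1B, align 1] → 1; +1 pad (align 2); @2: refcount [2B, align 2] → 4; @4: uid [4B, align 4] → 8; size 8, align 4
@0: channels [1B, align 1] → 1
+3 pad (align 4)
@4: depth [8B, align 4] → 12
+4 pad (align 8)
@16: layer [8B, align 8] → 24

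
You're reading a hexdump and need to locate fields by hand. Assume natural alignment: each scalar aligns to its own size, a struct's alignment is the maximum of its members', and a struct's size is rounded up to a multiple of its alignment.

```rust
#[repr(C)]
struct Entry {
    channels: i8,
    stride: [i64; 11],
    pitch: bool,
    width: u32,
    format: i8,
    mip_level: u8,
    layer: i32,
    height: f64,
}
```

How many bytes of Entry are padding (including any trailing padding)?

channels at 0 (size 1, align 1) → ends 1
pad 7 to align 8 for stride
stride at 8 (size 88, align 8) → ends 96
pitch at 96 (size 1, align 1) → ends 97
pad 3 to align 4 for width
width at 100 (size 4, align 4) → ends 104
format at 104 (size 1, align 1) → ends 105
mip_level at 105 (size 1, align 1) → ends 106
pad 2 to align 4 for layer
layer at 108 (size 4, align 4) → ends 112
height at 112 (size 8, align 8) → ends 120
total 120 bytes, alignment 8
data bytes 108, size 120 → padding 12

12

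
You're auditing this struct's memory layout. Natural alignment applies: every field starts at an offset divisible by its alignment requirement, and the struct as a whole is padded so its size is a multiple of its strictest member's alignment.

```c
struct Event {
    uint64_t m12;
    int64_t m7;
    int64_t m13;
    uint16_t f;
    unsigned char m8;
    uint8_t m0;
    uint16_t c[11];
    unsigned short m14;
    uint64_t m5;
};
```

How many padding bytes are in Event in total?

4

0..8  m12  (8B, 8-aligned)
8..16  m7  (8B, 8-aligned)
16..24  m13  (8B, 8-aligned)
24..26  f  (2B, 2-aligned)
26..27  m8  (1B, 1-aligned)
27..28  m0  (1B, 1-aligned)
28..50  c  (22B, 2-aligned)
50..52  m14  (2B, 2-aligned)
52..56  -- padding (4B)
56..64  m5  (8B, 8-aligned)
sizeof = 64, alignof = 8
data bytes 60, size 64 → padding 4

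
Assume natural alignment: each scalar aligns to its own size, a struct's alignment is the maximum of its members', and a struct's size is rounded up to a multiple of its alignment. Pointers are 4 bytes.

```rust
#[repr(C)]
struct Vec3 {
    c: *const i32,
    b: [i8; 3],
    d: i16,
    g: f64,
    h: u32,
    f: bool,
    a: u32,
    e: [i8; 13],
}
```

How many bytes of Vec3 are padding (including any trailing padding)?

@0: c [4B, align 4] → 4
@4: b [3B, align 1] → 7
+1 pad (align 2)
@8: d [2B, align 2] → 10
+6 pad (align 8)
@16: g [8B, align 8] → 24
@24: h [4B, align 4] → 28
@28: f [1B, align 1] → 29
+3 pad (align 4)
@32: a [4B, align 4] → 36
@36: e [13B, align 1] → 49
+7 tail pad (align 8)
size 56, align 8
data bytes 39, size 56 → padding 17

17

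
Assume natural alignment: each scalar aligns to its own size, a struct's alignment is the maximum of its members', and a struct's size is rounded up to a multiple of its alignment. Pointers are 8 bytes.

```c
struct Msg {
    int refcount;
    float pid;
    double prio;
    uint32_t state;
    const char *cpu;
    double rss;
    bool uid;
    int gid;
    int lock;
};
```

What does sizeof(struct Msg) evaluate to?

56

@0: refcount [4B, align 4] → 4
@4: pid [4B, align 4] → 8
@8: prio [8B, align 8] → 16
@16: state [4B, align 4] → 20
+4 pad (align 8)
@24: cpu [8B, align 8] → 32
@32: rss [8B, align 8] → 40
@40: uid [1B, align 1] → 41
+3 pad (align 4)
@44: gid [4B, align 4] → 48
@48: lock [4B, align 4] → 52
+4 tail pad (align 8)
size 56, align 8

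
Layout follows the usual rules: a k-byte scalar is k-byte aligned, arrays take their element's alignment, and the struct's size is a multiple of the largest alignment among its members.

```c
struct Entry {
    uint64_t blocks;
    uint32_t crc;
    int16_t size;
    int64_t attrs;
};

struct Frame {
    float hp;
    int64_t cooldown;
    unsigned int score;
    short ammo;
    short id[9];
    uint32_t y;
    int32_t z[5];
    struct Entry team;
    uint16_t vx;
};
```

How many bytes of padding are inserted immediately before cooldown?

4

Entry: 0..8  blocks  (8B, 8-aligned); 8..12  crc  (4B, 4-aligned); 12..14  size  (2B, 2-aligned); 14..16  -- padding (2B); 16..24  attrs  (8B, 8-aligned); sizeof = 24, alignof = 8
0..4  hp  (4B, 4-aligned)
4..8  -- padding (4B)
8..16  cooldown  (8B, 8-aligned)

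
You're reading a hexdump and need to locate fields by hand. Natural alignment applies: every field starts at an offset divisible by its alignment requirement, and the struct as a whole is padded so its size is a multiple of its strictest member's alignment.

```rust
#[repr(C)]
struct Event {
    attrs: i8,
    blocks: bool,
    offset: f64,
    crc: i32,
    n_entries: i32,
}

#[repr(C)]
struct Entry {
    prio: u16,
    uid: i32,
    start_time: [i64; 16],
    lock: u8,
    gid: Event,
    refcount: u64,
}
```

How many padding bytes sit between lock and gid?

Event: 0..1  attrs  (1B, 1-aligned); 1..2  blocks  (1B, 1-aligned); 2..8  -- padding (6B); 8..16  offset  (8B, 8-aligned); 16..20  crc  (4B, 4-aligned); 20..24  n_entries  (4B, 4-aligned); sizeof = 24, alignof = 8
0..2  prio  (2B, 2-aligned)
2..4  -- padding (2B)
4..8  uid  (4B, 4-aligned)
8..136  start_time  (128B, 8-aligned)
136..137  lock  (1B, 1-aligned)
137..144  -- padding (7B)
144..168  gid  (24B, 8-aligned)

7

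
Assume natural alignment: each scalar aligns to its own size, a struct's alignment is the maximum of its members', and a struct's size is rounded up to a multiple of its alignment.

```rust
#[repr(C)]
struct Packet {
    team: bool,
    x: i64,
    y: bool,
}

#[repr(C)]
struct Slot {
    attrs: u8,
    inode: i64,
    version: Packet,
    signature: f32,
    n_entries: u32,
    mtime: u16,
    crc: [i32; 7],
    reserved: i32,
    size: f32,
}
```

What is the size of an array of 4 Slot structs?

Packet: @0: team [1B, align 1] → 1; +7 pad (align 8); @8: x [8B, align 8] → 16; @16: y [1B, align 1] → 17; +7 tail pad (align 8); size 24, align 8
@0: attrs [1B, align 1] → 1
+7 pad (align 8)
@8: inode [8B, align 8] → 16
@16: version [24B, align 8] → 40
@40: signature [4B, align 4] → 44
@44: n_entries [4B, align 4] → 48
@48: mtime [2B, align 2] → 50
+2 pad (align 4)
@52: crc [28B, align 4] → 80
@80: reserved [4B, align 4] → 84
@84: size [4B, align 4] → 88
size 88, align 8
array of 4: 4 × 88 = 352

352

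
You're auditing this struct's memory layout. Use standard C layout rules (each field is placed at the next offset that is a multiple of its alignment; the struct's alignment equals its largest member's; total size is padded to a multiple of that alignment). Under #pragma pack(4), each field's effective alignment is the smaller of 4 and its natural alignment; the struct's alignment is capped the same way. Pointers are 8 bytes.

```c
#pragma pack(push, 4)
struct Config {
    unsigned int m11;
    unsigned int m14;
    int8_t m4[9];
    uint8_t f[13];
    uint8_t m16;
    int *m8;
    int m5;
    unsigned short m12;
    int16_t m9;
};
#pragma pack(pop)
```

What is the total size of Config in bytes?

0..4  m11  (4B, 4-aligned)
4..8  m14  (4B, 4-aligned)
8..17  m4  (9B, 1-aligned)
17..30  f  (13B, 1-aligned)
30..31  m16  (1B, 1-aligned)
31..32  -- padding (1B)
32..40  m8  (8B, 4-aligned)
40..44  m5  (4B, 4-aligned)
44..46  m12  (2B, 2-aligned)
46..48  m9  (2B, 2-aligned)
sizeof = 48, alignof = 4

48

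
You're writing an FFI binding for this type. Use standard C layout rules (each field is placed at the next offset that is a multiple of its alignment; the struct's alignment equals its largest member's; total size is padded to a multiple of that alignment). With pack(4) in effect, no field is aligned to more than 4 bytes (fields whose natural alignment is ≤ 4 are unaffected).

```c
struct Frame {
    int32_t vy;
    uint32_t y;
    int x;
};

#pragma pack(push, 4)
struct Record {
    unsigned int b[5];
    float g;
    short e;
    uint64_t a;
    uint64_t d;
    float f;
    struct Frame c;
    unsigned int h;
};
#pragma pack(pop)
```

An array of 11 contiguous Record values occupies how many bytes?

704

Frame: @0: vy [4B, align 4] → 4; @4: y [4B, align 4] → 8; @8: x [4B, align 4] → 12; size 12, align 4
@0: b [20B, align 4] → 20
@20: g [4B, align 4] → 24
@24: e [2B, align 2] → 26
+2 pad (align 4)
@28: a [8B, align 4] → 36
@36: d [8B, align 4] → 44
@44: f [4B, align 4] → 48
@48: c [12B, align 4] → 60
@60: h [4B, align 4] → 64
size 64, align 4
array of 11: 11 × 64 = 704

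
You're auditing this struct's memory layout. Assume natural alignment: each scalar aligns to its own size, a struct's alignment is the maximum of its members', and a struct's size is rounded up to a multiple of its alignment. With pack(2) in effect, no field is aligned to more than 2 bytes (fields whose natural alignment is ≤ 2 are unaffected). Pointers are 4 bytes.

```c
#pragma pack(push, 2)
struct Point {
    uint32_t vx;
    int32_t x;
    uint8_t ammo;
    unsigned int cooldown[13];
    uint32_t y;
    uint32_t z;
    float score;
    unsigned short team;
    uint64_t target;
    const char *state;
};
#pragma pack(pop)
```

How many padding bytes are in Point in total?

1

vx at 0 (size 4, align 2) → ends 4
x at 4 (size 4, align 2) → ends 8
ammo at 8 (size 1, align 1) → ends 9
pad 1 to align 2 for cooldown
cooldown at 10 (size 52, align 2) → ends 62
y at 62 (size 4, align 2) → ends 66
z at 66 (size 4, align 2) → ends 70
score at 70 (size 4, align 2) → ends 74
team at 74 (size 2, align 2) → ends 76
target at 76 (size 8, align 2) → ends 84
state at 84 (size 4, align 2) → ends 88
total 88 bytes, alignment 2
data bytes 87, size 88 → padding 1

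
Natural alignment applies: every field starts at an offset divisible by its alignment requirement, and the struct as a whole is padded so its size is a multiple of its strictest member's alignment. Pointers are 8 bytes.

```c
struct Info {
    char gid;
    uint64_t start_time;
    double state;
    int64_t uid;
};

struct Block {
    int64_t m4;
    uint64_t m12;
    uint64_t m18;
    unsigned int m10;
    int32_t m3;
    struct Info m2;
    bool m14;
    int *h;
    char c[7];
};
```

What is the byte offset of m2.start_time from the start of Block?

Info: gid at 0 (size 1, align 1) → ends 1; pad 7 to align 8 for start_time; start_time at 8 (size 8, align 8) → ends 16; state at 16 (size 8, align 8) → ends 24; uid at 24 (size 8, align 8) → ends 32; total 32 bytes, alignment 8
m4 at 0 (size 8, align 8) → ends 8
m12 at 8 (size 8, align 8) → ends 16
m18 at 16 (size 8, align 8) → ends 24
m10 at 24 (size 4, align 4) → ends 28
m3 at 28 (size 4, align 4) → ends 32
m2 at 32 (size 32, align 8) → ends 64
within Info: start_time at 8
32 + 8 = 40

40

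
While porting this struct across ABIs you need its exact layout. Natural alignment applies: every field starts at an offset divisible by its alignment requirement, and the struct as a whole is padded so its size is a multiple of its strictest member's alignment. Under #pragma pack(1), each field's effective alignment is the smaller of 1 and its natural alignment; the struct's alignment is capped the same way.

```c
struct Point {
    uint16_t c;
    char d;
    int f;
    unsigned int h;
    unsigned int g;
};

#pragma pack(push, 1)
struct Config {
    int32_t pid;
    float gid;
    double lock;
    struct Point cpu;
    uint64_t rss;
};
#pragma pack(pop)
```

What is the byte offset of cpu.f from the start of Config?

Point: @0: c [2B, align 2] → 2; @2: d [1B, align 1] → 3; +1 pad (align 4); @4: f [4B, align 4] → 8; @8: h [4B, align 4] → 12; @12: g [4B, align 4] → 16; size 16, align 4
@0: pid [4B, align 1] → 4
@4: gid [4B, align 1] → 8
@8: lock [8B, align 1] → 16
@16: cpu [16B, align 1] → 32
within Point: f at 4
16 + 4 = 20

20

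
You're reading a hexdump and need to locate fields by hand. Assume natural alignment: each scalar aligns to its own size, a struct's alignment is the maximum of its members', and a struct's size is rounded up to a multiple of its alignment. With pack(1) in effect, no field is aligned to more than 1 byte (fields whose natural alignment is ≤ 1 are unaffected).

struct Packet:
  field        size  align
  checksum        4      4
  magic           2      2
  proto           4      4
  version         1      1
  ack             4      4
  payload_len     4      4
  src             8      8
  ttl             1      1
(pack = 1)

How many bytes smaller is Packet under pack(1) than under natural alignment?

natural layout:
  0..4  checksum  (4B, 4-aligned)
  4..6  magic  (2B, 2-aligned)
  6..8  -- padding (2B)
  8..12  proto  (4B, 4-aligned)
  12..13  version  (1B, 1-aligned)
  13..16  -- padding (3B)
  16..20  ack  (4B, 4-aligned)
  20..24  payload_len  (4B, 4-aligned)
  24..32  src  (8B, 8-aligned)
  32..33  ttl  (1B, 1-aligned)
  33..40  -- tail padding (7B)
  sizeof = 40, alignof = 8
packed(1) layout:
  0..4  checksum  (4B, 1-aligned)
  4..6  magic  (2B, 1-aligned)
  6..10  proto  (4B, 1-aligned)
  10..11  version  (1B, 1-aligned)
  11..15  ack  (4B, 1-aligned)
  15..19  payload_len  (4B, 1-aligned)
  19..27  src  (8B, 1-aligned)
  27..28  ttl  (1B, 1-aligned)
  sizeof = 28, alignof = 1
40 − 28 = 12

12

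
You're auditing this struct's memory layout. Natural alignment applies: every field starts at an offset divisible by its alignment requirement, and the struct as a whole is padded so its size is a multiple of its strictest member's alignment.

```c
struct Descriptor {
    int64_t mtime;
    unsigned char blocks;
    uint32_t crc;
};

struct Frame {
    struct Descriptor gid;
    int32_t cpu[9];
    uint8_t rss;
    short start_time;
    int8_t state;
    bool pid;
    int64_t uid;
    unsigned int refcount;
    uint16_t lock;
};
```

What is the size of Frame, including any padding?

Descriptor: @0: mtime [8B, align 8] → 8; @8: blocks [1B, align 1] → 9; +3 pad (align 4); @12: crc [4B, align 4] → 16; size 16, align 8
@0: gid [16B, align 8] → 16
@16: cpu [36B, align 4] → 52
@52: rss [1B, align 1] → 53
+1 pad (align 2)
@54: start_time [2B, align 2] → 56
@56: state [1B, align 1] → 57
@57: pid [1B, align 1] → 58
+6 pad (align 8)
@64: uid [8B, align 8] → 72
@72: refcount [4B, align 4] → 76
@76: lock [2B, align 2] → 78
+2 tail pad (align 8)
size 80, align 8

80 bytes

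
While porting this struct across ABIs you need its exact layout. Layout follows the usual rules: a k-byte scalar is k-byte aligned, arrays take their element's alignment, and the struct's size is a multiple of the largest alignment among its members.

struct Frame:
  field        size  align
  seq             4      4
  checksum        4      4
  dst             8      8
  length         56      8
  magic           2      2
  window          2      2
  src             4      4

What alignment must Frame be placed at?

member alignments: seq=4, checksum=4, dst=8, length=8, magic=2, window=2, src=4
max = 8

8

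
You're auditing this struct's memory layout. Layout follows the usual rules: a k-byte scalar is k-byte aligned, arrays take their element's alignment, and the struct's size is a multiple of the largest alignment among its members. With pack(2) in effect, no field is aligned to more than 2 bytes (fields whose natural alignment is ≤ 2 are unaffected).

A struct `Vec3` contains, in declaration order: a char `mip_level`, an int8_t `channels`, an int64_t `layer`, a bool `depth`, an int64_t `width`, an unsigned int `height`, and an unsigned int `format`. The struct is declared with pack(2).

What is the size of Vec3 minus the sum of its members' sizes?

mip_level at 0 (size 1, align 1) → ends 1
channels at 1 (size 1, align 1) → ends 2
layer at 2 (size 8, align 2) → ends 10
depth at 10 (size 1, align 1) → ends 11
pad 1 to align 2 for width
width at 12 (size 8, align 2) → ends 20
height at 20 (size 4, align 2) → ends 24
format at 24 (size 4, align 2) → ends 28
total 28 bytes, alignment 2
data bytes 27, size 28 → padding 1

1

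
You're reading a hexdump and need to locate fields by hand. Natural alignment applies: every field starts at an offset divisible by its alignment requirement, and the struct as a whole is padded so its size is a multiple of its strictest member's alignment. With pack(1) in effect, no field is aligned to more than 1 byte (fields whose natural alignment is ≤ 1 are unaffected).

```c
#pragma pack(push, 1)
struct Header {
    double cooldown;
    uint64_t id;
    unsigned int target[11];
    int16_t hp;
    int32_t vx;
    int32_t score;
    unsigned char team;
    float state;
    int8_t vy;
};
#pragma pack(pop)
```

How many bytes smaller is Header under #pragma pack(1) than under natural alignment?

12

natural layout:
  @0: cooldown [8B, align 8] → 8
  @8: id [8B, align 8] → 16
  @16: target [44B, align 4] → 60
  @60: hp [2B, align 2] → 62
  +2 pad (align 4)
  @64: vx [4B, align 4] → 68
  @68: score [4B, align 4] → 72
  @72: team [1B, align 1] → 73
  +3 pad (align 4)
  @76: state [4B, align 4] → 80
  @80: vy [1B, align 1] → 81
  +7 tail pad (align 8)
  size 88, align 8
packed(1) layout:
  @0: cooldown [8B, align 1] → 8
  @8: id [8B, align 1] → 16
  @16: target [44B, align 1] → 60
  @60: hp [2B, align 1] → 62
  @62: vx [4B, align 1] → 66
  @66: score [4B, align 1] → 70
  @70: team [1B, align 1] → 71
  @71: state [4B, align 1] → 75
  @75: vy [1B, align 1] → 76
  size 76, align 1
88 − 76 = 12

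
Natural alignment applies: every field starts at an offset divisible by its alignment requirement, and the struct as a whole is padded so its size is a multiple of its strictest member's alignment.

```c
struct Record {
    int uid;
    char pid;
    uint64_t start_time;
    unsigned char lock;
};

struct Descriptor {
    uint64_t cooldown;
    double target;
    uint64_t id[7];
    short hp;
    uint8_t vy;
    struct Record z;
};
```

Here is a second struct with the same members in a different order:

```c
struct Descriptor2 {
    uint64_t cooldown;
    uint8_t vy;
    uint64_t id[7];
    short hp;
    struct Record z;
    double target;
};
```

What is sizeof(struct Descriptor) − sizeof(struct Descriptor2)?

Record: uid at 0 (size 4, align 4) → ends 4; pid at 4 (size 1, align 1) → ends 5; pad 3 to align 8 for start_time; start_time at 8 (size 8, align 8) → ends 16; lock at 16 (size 1, align 1) → ends 17; tail pad 7 to reach multiple of 8; total 24 bytes, alignment 8
cooldown at 0 (size 8, align 8) → ends 8
target at 8 (size 8, align 8) → ends 16
id at 16 (size 56, align 8) → ends 72
hp at 72 (size 2, align 2) → ends 74
vy at 74 (size 1, align 1) → ends 75
pad 5 to align 8 for z
z at 80 (size 24, align 8) → ends 104
total 104 bytes, alignment 8
— Descriptor2 —
cooldown at 0 (size 8, align 8) → ends 8
vy at 8 (size 1, align 1) → ends 9
pad 7 to align 8 for id
id at 16 (size 56, align 8) → ends 72
hp at 72 (size 2, align 2) → ends 74
pad 6 to align 8 for z
z at 80 (size 24, align 8) → ends 104
target at 104 (size 8, align 8) → ends 112
total 112 bytes, alignment 8
104 − 112 = -8

-8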